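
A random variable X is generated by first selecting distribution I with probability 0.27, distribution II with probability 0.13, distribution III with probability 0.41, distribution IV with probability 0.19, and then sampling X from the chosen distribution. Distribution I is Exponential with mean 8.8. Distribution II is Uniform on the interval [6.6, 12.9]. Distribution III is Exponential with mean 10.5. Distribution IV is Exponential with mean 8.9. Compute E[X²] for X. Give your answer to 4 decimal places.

For each component E[X²] = Var + (mean)², giving I: 154.88; II: 98.37; III: 220.5; IV: 158.42.
Overall E[X²] = 0.27·154.88 + 0.13·98.37 + 0.41·220.5 + 0.19·158.42 = 175.111.

175.1105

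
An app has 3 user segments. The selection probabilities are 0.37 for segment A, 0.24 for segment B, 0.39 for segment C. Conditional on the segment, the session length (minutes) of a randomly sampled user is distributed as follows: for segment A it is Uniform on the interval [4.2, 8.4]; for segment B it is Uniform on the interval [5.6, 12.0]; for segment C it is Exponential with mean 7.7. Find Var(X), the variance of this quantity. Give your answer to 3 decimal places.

Per component, A: μ=6.3, E[X²]=41.16; B: μ=8.8, E[X²]=80.8533; C: μ=7.7, E[X²]=118.58.
E[X] = 0.37·6.3 + 0.24·8.8 + 0.39·7.7 = 7.446.
E[X²] = 0.37·41.16 + 0.24·80.8533 + 0.39·118.58 = 80.8802.
Var(X) = E[X²] − (E[X])² = 80.8802 − 55.4429 = 25.4373.

25.437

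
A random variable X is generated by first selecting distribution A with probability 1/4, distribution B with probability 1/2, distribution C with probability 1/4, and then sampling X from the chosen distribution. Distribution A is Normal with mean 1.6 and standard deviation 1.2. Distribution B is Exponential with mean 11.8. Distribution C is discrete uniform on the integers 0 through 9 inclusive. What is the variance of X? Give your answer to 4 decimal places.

92.2344

Per component, A: μ=1.6, E[X²]=4; B: μ=11.8, E[X²]=278.48; C: μ=4.5, E[X²]=28.5.
E[X] = 0.25·1.6 + 0.5·11.8 + 0.25·4.5 = 7.425.
E[X²] = 0.25·4 + 0.5·278.48 + 0.25·28.5 = 147.365.
Var(X) = E[X²] − (E[X])² = 147.365 − 55.1306 = 92.2344.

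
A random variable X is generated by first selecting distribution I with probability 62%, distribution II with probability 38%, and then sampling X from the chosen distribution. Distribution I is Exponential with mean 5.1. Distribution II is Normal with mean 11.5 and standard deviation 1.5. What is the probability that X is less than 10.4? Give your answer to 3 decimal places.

0.627

Conditional on each component, P(X < 10.4): I: 0.869869; II: 0.231678.
By total probability, P(X < 10.4) = 0.62·0.869869 + 0.38·0.231678 = 0.627356.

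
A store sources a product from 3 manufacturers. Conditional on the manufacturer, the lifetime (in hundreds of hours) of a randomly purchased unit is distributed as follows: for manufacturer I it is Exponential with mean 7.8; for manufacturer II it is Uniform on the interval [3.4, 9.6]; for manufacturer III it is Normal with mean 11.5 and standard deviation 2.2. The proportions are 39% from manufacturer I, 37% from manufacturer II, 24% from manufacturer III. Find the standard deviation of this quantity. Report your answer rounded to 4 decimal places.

Per component, I: μ=7.8, E[X²]=121.68; II: μ=6.5, E[X²]=45.4533; III: μ=11.5, E[X²]=137.09.
E[X] = 0.39·7.8 + 0.37·6.5 + 0.24·11.5 = 8.207.
E[X²] = 0.39·121.68 + 0.37·45.4533 + 0.24·137.09 = 97.1745.
Var(X) = E[X²] − (E[X])² = 97.1745 − 67.3548 = 29.8197.
SD(X) = √29.8197 = 5.46074.

5.4607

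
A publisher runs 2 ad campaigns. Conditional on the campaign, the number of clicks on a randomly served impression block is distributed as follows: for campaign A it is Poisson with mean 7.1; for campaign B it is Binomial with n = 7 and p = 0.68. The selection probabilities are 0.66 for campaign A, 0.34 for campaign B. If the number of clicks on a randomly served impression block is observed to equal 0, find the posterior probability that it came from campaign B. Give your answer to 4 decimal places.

Likelihoods P(X=0 | ·): A: 0.000825105; B: 0.000343597.
Posterior ∝ prior × likelihood. Numerator for B: 0.34·0.000343597 = 0.000116823.
Normalizing constant: 0.66·0.000825105 + 0.34·0.000343597 = 0.000661392.
P(B | observation) = 0.000116823 / 0.000661392 = 0.176632.

0.1766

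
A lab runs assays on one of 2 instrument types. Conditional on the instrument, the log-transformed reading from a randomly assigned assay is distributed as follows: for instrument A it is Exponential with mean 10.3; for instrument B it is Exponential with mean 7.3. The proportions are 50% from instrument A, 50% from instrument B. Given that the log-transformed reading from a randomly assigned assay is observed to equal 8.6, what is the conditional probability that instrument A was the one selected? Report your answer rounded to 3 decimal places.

Likelihoods f(8.6 | ·): A: 0.0421258; B: 0.0421738.
Posterior ∝ prior × likelihood. Numerator for A: 0.5·0.0421258 = 0.0210629.
Normalizing constant: 0.5·0.0421258 + 0.5·0.0421738 = 0.0421498.
P(A | observation) = 0.0210629 / 0.0421498 = 0.499715.

0.500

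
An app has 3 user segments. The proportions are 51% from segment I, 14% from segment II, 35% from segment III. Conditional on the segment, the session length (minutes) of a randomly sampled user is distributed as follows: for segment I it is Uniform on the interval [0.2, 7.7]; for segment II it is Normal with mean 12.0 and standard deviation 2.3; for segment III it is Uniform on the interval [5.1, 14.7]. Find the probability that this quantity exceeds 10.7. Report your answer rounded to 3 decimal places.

0.246

Conditional on each segment, P(X > 10.7): I: 0; II: 0.714037; III: 0.416667.
By total probability, P(X > 10.7) = 0.51·0 + 0.14·0.714037 + 0.35·0.416667 = 0.245799.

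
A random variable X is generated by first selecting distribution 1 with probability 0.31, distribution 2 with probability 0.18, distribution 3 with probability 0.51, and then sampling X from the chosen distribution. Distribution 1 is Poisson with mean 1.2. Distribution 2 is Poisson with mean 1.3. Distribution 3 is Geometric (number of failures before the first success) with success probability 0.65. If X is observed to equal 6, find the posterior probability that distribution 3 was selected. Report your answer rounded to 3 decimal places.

Likelihoods P(X=6 | ·): 1: 0.00124911; 2: 0.00182703; 3: 0.00119487.
Posterior ∝ prior × likelihood. Numerator for 3: 0.51·0.00119487 = 0.000609385.
Normalizing constant: 0.31·0.00124911 + 0.18·0.00182703 + 0.51·0.00119487 = 0.00132547.
P(3 | observation) = 0.000609385 / 0.00132547 = 0.459749.

0.460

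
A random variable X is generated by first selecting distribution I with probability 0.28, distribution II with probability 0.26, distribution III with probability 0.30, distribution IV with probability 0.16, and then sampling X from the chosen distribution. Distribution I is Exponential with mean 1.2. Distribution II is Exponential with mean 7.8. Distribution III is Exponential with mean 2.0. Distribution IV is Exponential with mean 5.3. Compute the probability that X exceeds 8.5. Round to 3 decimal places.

Conditional on each component, P(X > 8.5): I: 0.000838972; II: 0.336303; III: 0.0142642; IV: 0.201136.
By total probability, P(X > 8.5) = 0.28·0.000838972 + 0.26·0.336303 + 0.3·0.0142642 + 0.16·0.201136 = 0.124135.

0.124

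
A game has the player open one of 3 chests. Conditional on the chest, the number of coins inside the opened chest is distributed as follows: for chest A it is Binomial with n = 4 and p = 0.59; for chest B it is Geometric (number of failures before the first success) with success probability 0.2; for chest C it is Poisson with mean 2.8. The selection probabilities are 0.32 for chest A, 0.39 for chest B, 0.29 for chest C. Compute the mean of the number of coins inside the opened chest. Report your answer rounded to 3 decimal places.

Component means — A: 2.36; B: 4; C: 2.8.
E[X] = 0.32·2.36 + 0.39·4 + 0.29·2.8 = 3.1272.

3.127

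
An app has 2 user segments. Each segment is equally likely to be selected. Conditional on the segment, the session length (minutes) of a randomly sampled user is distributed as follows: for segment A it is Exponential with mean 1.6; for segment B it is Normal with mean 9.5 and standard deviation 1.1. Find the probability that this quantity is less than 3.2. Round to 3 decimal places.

Conditional on each segment, P(X < 3.2): A: 0.864665; B: 5.1029e-09.
By total probability, P(X < 3.2) = 0.5·0.864665 + 0.5·5.1029e-09 = 0.432332.

0.432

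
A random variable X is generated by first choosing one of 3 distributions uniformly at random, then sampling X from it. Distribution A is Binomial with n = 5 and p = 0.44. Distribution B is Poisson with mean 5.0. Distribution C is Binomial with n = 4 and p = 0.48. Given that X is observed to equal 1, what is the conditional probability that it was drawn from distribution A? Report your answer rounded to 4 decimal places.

0.4161

Likelihoods P(X=1 | ·): A: 0.216359; B: 0.0336897; C: 0.269967.
Posterior ∝ prior × likelihood. Numerator for A: 0.333333·0.216359 = 0.0721196.
Normalizing constant: 0.333333·0.216359 + 0.333333·0.0336897 + 0.333333·0.269967 = 0.173339.
P(A | observation) = 0.0721196 / 0.173339 = 0.416062.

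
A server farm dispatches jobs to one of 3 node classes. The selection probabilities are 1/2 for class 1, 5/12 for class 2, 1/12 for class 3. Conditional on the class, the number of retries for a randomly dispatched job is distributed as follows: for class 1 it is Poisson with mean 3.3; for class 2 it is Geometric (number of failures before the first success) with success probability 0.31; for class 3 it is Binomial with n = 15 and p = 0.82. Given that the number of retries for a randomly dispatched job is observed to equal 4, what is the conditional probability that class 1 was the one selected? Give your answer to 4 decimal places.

Likelihoods P(X=4 | ·): 1: 0.182252; 2: 0.0702681; 3: 3.9663e-06.
Posterior ∝ prior × likelihood. Numerator for 1: 0.5·0.182252 = 0.0911261.
Normalizing constant: 0.5·0.182252 + 0.416667·0.0702681 + 0.0833333·3.9663e-06 = 0.120405.
P(1 | observation) = 0.0911261 / 0.120405 = 0.756831.

0.7568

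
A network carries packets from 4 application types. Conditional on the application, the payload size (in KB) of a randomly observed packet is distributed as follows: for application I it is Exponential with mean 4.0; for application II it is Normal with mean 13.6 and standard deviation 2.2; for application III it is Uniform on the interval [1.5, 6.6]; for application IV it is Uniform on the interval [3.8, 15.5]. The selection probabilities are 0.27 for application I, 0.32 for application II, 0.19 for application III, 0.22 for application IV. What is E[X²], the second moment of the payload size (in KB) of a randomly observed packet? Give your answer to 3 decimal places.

95.901

For each component E[X²] = Var + (mean)², giving I: 32; II: 189.8; III: 18.57; IV: 104.53.
Overall E[X²] = 0.27·32 + 0.32·189.8 + 0.19·18.57 + 0.22·104.53 = 95.9009.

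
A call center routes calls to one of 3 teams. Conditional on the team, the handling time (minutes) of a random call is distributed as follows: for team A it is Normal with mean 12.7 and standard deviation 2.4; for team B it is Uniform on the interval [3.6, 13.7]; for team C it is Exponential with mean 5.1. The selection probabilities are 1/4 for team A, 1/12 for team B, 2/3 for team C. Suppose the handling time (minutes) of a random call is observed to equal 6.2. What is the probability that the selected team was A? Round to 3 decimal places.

Likelihoods f(6.2 | ·): A: 0.0042453; B: 0.0990099; C: 0.0581385.
Posterior ∝ prior × likelihood. Numerator for A: 0.25·0.0042453 = 0.00106133.
Normalizing constant: 0.25·0.0042453 + 0.0833333·0.0990099 + 0.666667·0.0581385 = 0.0480712.
P(A | observation) = 0.00106133 / 0.0480712 = 0.0220782.

0.022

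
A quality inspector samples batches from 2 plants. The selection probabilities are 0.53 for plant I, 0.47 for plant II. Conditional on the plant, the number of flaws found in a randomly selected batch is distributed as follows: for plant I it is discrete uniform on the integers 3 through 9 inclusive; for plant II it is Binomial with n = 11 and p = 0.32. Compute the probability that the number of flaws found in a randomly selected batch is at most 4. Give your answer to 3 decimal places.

0.501

Conditional on each plant, P(X ≤ 4): I: 0.285714; II: 0.743678.
By total probability, P(X ≤ 4) = 0.53·0.285714 + 0.47·0.743678 = 0.500957.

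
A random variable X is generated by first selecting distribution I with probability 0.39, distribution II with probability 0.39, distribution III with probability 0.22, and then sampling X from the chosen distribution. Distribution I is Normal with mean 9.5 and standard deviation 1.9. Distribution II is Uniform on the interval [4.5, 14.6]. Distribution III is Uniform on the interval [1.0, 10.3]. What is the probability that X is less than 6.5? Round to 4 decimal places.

0.2296

Conditional on each component, P(X < 6.5): I: 0.0571741; II: 0.19802; III: 0.591398.
By total probability, P(X < 6.5) = 0.39·0.0571741 + 0.39·0.19802 + 0.22·0.591398 = 0.229633.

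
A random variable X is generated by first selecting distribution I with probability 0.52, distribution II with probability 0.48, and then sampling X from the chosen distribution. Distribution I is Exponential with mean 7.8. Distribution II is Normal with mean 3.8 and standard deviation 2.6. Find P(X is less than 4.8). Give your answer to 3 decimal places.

Conditional on each component, P(X < 4.8): I: 0.459567; II: 0.649739.
By total probability, P(X < 4.8) = 0.52·0.459567 + 0.48·0.649739 = 0.550849.

0.551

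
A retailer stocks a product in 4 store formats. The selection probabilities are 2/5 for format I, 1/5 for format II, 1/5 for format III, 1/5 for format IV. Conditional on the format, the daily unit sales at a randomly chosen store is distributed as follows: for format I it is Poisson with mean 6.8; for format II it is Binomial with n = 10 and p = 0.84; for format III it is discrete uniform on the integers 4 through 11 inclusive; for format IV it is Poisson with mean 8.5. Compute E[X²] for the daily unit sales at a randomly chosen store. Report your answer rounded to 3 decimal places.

64.047

For each component E[X²] = Var + (mean)², giving I: 53.04; II: 71.904; III: 61.5; IV: 80.75.
Overall E[X²] = 0.4·53.04 + 0.2·71.904 + 0.2·61.5 + 0.2·80.75 = 64.0468.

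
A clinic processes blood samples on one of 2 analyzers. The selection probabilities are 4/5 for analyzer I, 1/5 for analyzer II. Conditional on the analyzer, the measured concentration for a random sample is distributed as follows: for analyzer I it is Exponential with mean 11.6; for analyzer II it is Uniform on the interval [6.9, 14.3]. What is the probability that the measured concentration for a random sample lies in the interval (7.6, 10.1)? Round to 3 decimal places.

Conditional on each analyzer, P(7.6 < X < 10.1): I: 0.10069; II: 0.337838.
By total probability, P(7.6 < X < 10.1) = 0.8·0.10069 + 0.2·0.337838 = 0.148119.

0.148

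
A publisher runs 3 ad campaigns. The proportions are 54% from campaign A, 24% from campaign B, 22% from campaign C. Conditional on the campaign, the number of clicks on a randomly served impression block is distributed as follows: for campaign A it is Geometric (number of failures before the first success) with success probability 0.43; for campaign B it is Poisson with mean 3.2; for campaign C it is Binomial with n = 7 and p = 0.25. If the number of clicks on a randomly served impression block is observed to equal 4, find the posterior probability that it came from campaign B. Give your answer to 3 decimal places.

Likelihoods P(X=4 | ·): A: 0.0453908; B: 0.178093; C: 0.0576782.
Posterior ∝ prior × likelihood. Numerator for B: 0.24·0.178093 = 0.0427423.
Normalizing constant: 0.54·0.0453908 + 0.24·0.178093 + 0.22·0.0576782 = 0.0799425.
P(B | observation) = 0.0427423 / 0.0799425 = 0.534663.

0.535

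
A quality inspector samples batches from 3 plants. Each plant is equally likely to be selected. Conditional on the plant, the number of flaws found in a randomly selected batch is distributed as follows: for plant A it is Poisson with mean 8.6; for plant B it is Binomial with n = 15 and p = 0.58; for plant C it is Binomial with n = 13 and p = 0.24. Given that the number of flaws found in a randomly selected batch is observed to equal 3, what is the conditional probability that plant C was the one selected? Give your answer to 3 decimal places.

0.920

Likelihoods P(X=3 | ·): A: 0.0195169; B: 0.00267477; C: 0.254177.
Posterior ∝ prior × likelihood. Numerator for C: 0.333333·0.254177 = 0.0847256.
Normalizing constant: 0.333333·0.0195169 + 0.333333·0.00267477 + 0.333333·0.254177 = 0.0921228.
P(C | observation) = 0.0847256 / 0.0921228 = 0.919702.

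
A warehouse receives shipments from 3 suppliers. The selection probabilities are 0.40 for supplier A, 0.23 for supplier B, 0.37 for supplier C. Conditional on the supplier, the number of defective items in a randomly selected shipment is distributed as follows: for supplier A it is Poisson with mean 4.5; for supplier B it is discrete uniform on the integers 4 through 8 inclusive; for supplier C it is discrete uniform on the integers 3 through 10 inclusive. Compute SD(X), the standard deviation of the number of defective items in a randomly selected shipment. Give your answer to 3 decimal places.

Per component, A: μ=4.5, E[X²]=24.75; B: μ=6, E[X²]=38; C: μ=6.5, E[X²]=47.5.
E[X] = 0.4·4.5 + 0.23·6 + 0.37·6.5 = 5.585.
E[X²] = 0.4·24.75 + 0.23·38 + 0.37·47.5 = 36.215.
Var(X) = E[X²] − (E[X])² = 36.215 − 31.1922 = 5.02278.
SD(X) = √5.02278 = 2.24115.

2.241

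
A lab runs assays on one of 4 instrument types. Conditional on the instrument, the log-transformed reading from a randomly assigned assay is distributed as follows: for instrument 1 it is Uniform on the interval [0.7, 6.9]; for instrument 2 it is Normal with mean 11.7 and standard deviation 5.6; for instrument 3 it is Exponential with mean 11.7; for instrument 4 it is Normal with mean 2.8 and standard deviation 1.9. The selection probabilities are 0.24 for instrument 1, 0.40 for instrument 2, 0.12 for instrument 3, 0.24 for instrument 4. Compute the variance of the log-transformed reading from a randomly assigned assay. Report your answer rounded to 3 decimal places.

48.338

Per component, 1: μ=3.8, E[X²]=17.6433; 2: μ=11.7, E[X²]=168.25; 3: μ=11.7, E[X²]=273.78; 4: μ=2.8, E[X²]=11.45.
E[X] = 0.24·3.8 + 0.4·11.7 + 0.12·11.7 + 0.24·2.8 = 7.668.
E[X²] = 0.24·17.6433 + 0.4·168.25 + 0.12·273.78 + 0.24·11.45 = 107.136.
Var(X) = E[X²] − (E[X])² = 107.136 − 58.7982 = 48.3378.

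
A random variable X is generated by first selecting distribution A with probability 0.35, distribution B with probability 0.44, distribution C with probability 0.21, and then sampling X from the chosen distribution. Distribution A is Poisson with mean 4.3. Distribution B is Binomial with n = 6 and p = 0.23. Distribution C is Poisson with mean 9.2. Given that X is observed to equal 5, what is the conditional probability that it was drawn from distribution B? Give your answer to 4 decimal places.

Likelihoods P(X=5 | ·): A: 0.166224; B: 0.00297359; C: 0.0554943.
Posterior ∝ prior × likelihood. Numerator for B: 0.44·0.00297359 = 0.00130838.
Normalizing constant: 0.35·0.166224 + 0.44·0.00297359 + 0.21·0.0554943 = 0.0711407.
P(B | observation) = 0.00130838 / 0.0711407 = 0.0183914.

0.0184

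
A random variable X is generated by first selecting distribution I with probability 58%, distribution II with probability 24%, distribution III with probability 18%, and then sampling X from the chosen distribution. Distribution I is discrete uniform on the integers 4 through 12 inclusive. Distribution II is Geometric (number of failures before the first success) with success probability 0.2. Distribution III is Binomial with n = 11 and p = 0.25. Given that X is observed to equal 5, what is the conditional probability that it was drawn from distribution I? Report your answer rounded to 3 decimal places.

Likelihoods P(X=5 | ·): I: 0.111111; II: 0.065536; III: 0.0802989.
Posterior ∝ prior × likelihood. Numerator for I: 0.58·0.111111 = 0.0644444.
Normalizing constant: 0.58·0.111111 + 0.24·0.065536 + 0.18·0.0802989 = 0.0946269.
P(I | observation) = 0.0644444 / 0.0946269 = 0.681037.

0.681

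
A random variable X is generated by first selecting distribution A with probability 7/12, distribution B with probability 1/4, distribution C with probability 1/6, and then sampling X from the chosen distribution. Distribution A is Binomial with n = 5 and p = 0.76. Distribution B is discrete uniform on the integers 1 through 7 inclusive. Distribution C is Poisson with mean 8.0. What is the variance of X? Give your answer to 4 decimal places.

Per component, A: μ=3.8, E[X²]=15.352; B: μ=4, E[X²]=20; C: μ=8, E[X²]=72.
E[X] = 0.583333·3.8 + 0.25·4 + 0.166667·8 = 4.55.
E[X²] = 0.583333·15.352 + 0.25·20 + 0.166667·72 = 25.9553.
Var(X) = E[X²] − (E[X])² = 25.9553 − 20.7025 = 5.25283.

5.2528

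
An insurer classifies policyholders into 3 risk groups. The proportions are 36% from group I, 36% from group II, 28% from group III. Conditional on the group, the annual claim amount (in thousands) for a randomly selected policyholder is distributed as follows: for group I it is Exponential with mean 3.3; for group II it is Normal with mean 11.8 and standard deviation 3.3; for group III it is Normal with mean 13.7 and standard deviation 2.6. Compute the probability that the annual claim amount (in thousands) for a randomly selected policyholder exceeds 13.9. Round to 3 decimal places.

0.231

Conditional on each group, P(X > 13.9): I: 0.0148149; II: 0.26227; III: 0.469342.
By total probability, P(X > 13.9) = 0.36·0.0148149 + 0.36·0.26227 + 0.28·0.469342 = 0.231166.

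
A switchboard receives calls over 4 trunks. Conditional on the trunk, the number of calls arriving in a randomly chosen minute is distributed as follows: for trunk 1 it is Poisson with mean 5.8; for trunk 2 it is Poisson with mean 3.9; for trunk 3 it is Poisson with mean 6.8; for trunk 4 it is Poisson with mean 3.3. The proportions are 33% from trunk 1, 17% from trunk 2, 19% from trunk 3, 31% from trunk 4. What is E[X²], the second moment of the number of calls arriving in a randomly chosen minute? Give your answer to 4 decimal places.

For each component E[X²] = Var + (mean)², giving 1: 39.44; 2: 19.11; 3: 53.04; 4: 14.19.
Overall E[X²] = 0.33·39.44 + 0.17·19.11 + 0.19·53.04 + 0.31·14.19 = 30.7404.

30.7404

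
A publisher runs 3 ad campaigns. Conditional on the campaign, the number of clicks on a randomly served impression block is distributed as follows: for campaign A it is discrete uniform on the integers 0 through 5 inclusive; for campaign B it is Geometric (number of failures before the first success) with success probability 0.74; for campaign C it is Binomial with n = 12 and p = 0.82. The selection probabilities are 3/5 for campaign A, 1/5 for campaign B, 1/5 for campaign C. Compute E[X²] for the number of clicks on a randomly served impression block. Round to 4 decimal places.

For each component E[X²] = Var + (mean)², giving A: 9.16667; B: 0.598247; C: 98.5968.
Overall E[X²] = 0.6·9.16667 + 0.2·0.598247 + 0.2·98.5968 = 25.339.

25.3390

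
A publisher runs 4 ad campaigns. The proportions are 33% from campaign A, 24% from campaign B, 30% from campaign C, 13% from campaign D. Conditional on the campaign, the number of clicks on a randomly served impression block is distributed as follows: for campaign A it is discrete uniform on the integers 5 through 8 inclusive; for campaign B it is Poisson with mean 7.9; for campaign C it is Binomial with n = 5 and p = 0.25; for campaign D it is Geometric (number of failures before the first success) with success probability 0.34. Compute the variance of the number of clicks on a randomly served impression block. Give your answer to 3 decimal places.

11.418

Per component, A: μ=6.5, E[X²]=43.5; B: μ=7.9, E[X²]=70.31; C: μ=1.25, E[X²]=2.5; D: μ=1.94118, E[X²]=9.47751.
E[X] = 0.33·6.5 + 0.24·7.9 + 0.3·1.25 + 0.13·1.94118 = 4.66835.
E[X²] = 0.33·43.5 + 0.24·70.31 + 0.3·2.5 + 0.13·9.47751 = 33.2115.
Var(X) = E[X²] − (E[X])² = 33.2115 − 21.7935 = 11.418.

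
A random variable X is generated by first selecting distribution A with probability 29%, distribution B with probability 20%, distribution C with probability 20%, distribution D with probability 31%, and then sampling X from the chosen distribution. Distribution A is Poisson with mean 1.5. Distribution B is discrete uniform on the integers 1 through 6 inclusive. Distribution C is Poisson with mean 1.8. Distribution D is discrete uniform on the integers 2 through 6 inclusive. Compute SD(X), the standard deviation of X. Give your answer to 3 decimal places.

Per component, A: μ=1.5, E[X²]=3.75; B: μ=3.5, E[X²]=15.1667; C: μ=1.8, E[X²]=5.04; D: μ=4, E[X²]=18.
E[X] = 0.29·1.5 + 0.2·3.5 + 0.2·1.8 + 0.31·4 = 2.735.
E[X²] = 0.29·3.75 + 0.2·15.1667 + 0.2·5.04 + 0.31·18 = 10.7088.
Var(X) = E[X²] − (E[X])² = 10.7088 − 7.48022 = 3.22861.
SD(X) = √3.22861 = 1.79683.

1.797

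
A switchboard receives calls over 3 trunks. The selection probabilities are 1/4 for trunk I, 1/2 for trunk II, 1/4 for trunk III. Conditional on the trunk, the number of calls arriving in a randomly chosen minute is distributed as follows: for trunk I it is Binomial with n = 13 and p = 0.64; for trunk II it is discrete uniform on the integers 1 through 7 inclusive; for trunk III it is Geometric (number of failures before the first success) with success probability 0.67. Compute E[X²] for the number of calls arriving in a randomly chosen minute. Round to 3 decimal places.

For each component E[X²] = Var + (mean)², giving I: 72.2176; II: 20; III: 0.977723.
Overall E[X²] = 0.25·72.2176 + 0.5·20 + 0.25·0.977723 = 28.2988.

28.299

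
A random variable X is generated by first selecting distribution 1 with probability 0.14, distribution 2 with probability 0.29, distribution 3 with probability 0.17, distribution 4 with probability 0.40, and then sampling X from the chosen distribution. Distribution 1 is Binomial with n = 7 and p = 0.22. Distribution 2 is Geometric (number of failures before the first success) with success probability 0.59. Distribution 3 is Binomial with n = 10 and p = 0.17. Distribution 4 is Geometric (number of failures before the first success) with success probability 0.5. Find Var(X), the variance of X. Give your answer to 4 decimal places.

Per component, 1: μ=1.54, E[X²]=3.5728; 2: μ=0.694915, E[X²]=1.66073; 3: μ=1.7, E[X²]=4.301; 4: μ=1, E[X²]=3.
E[X] = 0.14·1.54 + 0.29·0.694915 + 0.17·1.7 + 0.4·1 = 1.10613.
E[X²] = 0.14·3.5728 + 0.29·1.66073 + 0.17·4.301 + 0.4·3 = 2.91297.
Var(X) = E[X²] − (E[X])² = 2.91297 − 1.22351 = 1.68946.

1.6895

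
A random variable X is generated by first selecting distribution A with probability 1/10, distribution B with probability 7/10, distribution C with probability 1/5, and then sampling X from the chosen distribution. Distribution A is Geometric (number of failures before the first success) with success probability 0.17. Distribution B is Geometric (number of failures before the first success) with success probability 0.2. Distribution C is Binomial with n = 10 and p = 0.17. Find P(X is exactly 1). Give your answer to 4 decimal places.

0.1897

Conditional on each component, P(X = 1): A: 0.1411; B: 0.16; C: 0.317798.
By total probability, P(X = 1) = 0.1·0.1411 + 0.7·0.16 + 0.2·0.317798 = 0.18967.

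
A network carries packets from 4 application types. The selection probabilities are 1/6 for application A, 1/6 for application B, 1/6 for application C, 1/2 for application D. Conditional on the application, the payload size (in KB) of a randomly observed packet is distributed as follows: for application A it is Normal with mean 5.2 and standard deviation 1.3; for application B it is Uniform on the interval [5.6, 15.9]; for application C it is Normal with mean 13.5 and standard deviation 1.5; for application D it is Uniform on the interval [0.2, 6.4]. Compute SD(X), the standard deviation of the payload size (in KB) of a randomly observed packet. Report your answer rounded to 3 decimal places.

4.506

Per component, A: μ=5.2, E[X²]=28.73; B: μ=10.75, E[X²]=124.403; C: μ=13.5, E[X²]=184.5; D: μ=3.3, E[X²]=14.0933.
E[X] = 0.166667·5.2 + 0.166667·10.75 + 0.166667·13.5 + 0.5·3.3 = 6.55833.
E[X²] = 0.166667·28.73 + 0.166667·124.403 + 0.166667·184.5 + 0.5·14.0933 = 63.3189.
Var(X) = E[X²] − (E[X])² = 63.3189 − 43.0117 = 20.3072.
SD(X) = √20.3072 = 4.50635.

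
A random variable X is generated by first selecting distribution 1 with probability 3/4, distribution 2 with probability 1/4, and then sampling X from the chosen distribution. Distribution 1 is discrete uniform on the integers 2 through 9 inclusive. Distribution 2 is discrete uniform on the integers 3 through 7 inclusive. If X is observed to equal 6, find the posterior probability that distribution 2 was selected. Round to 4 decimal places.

Likelihoods P(X=6 | ·): 1: 0.125; 2: 0.2.
Posterior ∝ prior × likelihood. Numerator for 2: 0.25·0.2 = 0.05.
Normalizing constant: 0.75·0.125 + 0.25·0.2 = 0.14375.
P(2 | observation) = 0.05 / 0.14375 = 0.347826.

0.3478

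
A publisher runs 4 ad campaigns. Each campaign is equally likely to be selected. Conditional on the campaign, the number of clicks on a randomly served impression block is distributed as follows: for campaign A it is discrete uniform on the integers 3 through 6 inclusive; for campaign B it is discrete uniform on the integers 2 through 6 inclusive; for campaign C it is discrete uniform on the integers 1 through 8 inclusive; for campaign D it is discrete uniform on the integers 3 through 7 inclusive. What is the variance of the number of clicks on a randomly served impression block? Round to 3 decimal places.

Per component, A: μ=4.5, E[X²]=21.5; B: μ=4, E[X²]=18; C: μ=4.5, E[X²]=25.5; D: μ=5, E[X²]=27.
E[X] = 0.25·4.5 + 0.25·4 + 0.25·4.5 + 0.25·5 = 4.5.
E[X²] = 0.25·21.5 + 0.25·18 + 0.25·25.5 + 0.25·27 = 23.
Var(X) = E[X²] − (E[X])² = 23 − 20.25 = 2.75.

2.750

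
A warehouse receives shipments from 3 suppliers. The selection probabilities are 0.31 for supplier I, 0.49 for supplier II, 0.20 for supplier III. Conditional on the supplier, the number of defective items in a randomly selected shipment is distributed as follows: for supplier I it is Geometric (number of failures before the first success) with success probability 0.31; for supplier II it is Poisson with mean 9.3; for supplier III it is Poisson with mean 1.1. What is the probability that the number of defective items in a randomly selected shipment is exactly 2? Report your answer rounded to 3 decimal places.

0.088

Conditional on each supplier, P(X = 2): I: 0.147591; II: 0.00395364; III: 0.201387.
By total probability, P(X = 2) = 0.31·0.147591 + 0.49·0.00395364 + 0.2·0.201387 = 0.0879679.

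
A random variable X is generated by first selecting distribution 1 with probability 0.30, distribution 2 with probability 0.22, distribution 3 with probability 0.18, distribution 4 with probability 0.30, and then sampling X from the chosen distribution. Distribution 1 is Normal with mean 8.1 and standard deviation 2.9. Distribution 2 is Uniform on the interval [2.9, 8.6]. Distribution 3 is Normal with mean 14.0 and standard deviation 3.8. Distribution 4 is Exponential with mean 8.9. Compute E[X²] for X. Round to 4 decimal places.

For each component E[X²] = Var + (mean)², giving 1: 74.02; 2: 35.77; 3: 210.44; 4: 158.42.
Overall E[X²] = 0.3·74.02 + 0.22·35.77 + 0.18·210.44 + 0.3·158.42 = 115.481.

115.4806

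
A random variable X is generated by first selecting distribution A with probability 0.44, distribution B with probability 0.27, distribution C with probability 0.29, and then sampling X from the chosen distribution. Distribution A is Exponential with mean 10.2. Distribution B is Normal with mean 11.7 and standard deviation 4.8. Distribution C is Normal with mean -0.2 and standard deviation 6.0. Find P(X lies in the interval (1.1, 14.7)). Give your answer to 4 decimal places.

Conditional on each component, P(1.1 < X < 14.7): A: 0.661119; B: 0.720404; C: 0.407726.
By total probability, P(1.1 < X < 14.7) = 0.44·0.661119 + 0.27·0.720404 + 0.29·0.407726 = 0.603642.

0.6036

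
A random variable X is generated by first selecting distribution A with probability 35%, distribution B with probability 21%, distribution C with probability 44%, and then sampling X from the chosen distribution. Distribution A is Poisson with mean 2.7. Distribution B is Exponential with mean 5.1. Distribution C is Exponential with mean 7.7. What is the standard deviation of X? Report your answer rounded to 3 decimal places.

6.115

Per component, A: μ=2.7, E[X²]=9.99; B: μ=5.1, E[X²]=52.02; C: μ=7.7, E[X²]=118.58.
E[X] = 0.35·2.7 + 0.21·5.1 + 0.44·7.7 = 5.404.
E[X²] = 0.35·9.99 + 0.21·52.02 + 0.44·118.58 = 66.5959.
Var(X) = E[X²] − (E[X])² = 66.5959 − 29.2032 = 37.3927.
SD(X) = √37.3927 = 6.11496.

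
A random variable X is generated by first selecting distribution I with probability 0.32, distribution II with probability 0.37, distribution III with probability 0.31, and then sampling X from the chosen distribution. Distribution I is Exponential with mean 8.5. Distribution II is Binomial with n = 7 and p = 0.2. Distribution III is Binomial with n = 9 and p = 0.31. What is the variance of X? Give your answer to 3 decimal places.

Per component, I: μ=8.5, E[X²]=144.5; II: μ=1.4, E[X²]=3.08; III: μ=2.79, E[X²]=9.7092.
E[X] = 0.32·8.5 + 0.37·1.4 + 0.31·2.79 = 4.1029.
E[X²] = 0.32·144.5 + 0.37·3.08 + 0.31·9.7092 = 50.3895.
Var(X) = E[X²] − (E[X])² = 50.3895 − 16.8338 = 33.5557.

33.556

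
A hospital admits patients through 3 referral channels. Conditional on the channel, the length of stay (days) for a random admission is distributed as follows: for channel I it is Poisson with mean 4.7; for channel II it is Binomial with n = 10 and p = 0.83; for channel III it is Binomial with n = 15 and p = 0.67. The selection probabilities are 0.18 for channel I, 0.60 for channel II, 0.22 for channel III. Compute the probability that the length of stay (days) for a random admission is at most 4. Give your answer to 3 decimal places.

Conditional on each channel, P(X ≤ 4): I: 0.494609; II: 0.00270979; III: 0.0016463.
By total probability, P(X ≤ 4) = 0.18·0.494609 + 0.6·0.00270979 + 0.22·0.0016463 = 0.0910176.

0.091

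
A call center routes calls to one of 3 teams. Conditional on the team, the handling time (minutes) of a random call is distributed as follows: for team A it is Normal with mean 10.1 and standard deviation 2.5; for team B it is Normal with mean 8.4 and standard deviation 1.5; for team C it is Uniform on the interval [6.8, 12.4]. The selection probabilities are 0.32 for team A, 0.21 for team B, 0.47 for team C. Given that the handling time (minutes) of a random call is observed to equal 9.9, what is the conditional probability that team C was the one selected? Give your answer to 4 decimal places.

0.4975

Likelihoods f(9.9 | ·): A: 0.159067; B: 0.161314; C: 0.178571.
Posterior ∝ prior × likelihood. Numerator for C: 0.47·0.178571 = 0.0839286.
Normalizing constant: 0.32·0.159067 + 0.21·0.161314 + 0.47·0.178571 = 0.168706.
P(C | observation) = 0.0839286 / 0.168706 = 0.497484.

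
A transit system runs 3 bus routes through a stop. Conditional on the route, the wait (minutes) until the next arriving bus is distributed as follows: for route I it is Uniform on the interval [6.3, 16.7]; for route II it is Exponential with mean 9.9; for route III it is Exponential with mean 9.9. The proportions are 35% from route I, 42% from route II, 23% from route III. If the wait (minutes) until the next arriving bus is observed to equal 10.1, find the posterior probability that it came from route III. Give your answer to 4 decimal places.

0.1461

Likelihoods f(10.1 | ·): I: 0.0961538; II: 0.0364164; III: 0.0364164.
Posterior ∝ prior × likelihood. Numerator for III: 0.23·0.0364164 = 0.00837577.
Normalizing constant: 0.35·0.0961538 + 0.42·0.0364164 + 0.23·0.0364164 = 0.0573245.
P(III | observation) = 0.00837577 / 0.0573245 = 0.146111.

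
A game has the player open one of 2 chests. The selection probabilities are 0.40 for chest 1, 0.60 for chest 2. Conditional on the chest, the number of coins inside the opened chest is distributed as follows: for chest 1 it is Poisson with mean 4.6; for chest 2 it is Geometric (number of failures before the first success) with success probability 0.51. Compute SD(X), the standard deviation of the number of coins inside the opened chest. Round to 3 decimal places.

2.480

Per component, 1: μ=4.6, E[X²]=25.76; 2: μ=0.960784, E[X²]=2.807.
E[X] = 0.4·4.6 + 0.6·0.960784 = 2.41647.
E[X²] = 0.4·25.76 + 0.6·2.807 = 11.9882.
Var(X) = E[X²] − (E[X])² = 11.9882 − 5.83933 = 6.14887.
SD(X) = √6.14887 = 2.47969.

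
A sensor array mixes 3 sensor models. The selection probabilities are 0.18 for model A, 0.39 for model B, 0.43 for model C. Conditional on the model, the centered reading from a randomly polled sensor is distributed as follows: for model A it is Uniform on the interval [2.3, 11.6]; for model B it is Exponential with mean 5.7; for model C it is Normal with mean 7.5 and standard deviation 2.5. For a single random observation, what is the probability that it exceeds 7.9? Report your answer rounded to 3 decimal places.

Conditional on each model, P(X > 7.9): A: 0.397849; B: 0.250082; C: 0.436441.
By total probability, P(X > 7.9) = 0.18·0.397849 + 0.39·0.250082 + 0.43·0.436441 = 0.356814.

0.357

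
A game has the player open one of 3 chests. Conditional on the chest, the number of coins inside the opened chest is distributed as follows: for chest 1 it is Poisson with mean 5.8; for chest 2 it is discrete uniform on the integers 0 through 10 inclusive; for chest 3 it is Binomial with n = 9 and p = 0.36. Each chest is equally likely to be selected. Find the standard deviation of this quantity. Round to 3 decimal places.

Per component, 1: μ=5.8, E[X²]=39.44; 2: μ=5, E[X²]=35; 3: μ=3.24, E[X²]=12.5712.
E[X] = 0.333333·5.8 + 0.333333·5 + 0.333333·3.24 = 4.68.
E[X²] = 0.333333·39.44 + 0.333333·35 + 0.333333·12.5712 = 29.0037.
Var(X) = E[X²] − (E[X])² = 29.0037 − 21.9024 = 7.10133.
SD(X) = √7.10133 = 2.66483.

2.665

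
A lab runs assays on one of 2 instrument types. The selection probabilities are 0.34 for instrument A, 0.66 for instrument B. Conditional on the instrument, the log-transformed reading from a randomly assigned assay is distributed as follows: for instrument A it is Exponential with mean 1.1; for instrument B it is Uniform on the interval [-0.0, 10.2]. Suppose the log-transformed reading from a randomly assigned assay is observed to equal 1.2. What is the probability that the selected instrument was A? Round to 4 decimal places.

0.6161

Likelihoods f(1.2 | ·): A: 0.305374; B: 0.0980392.
Posterior ∝ prior × likelihood. Numerator for A: 0.34·0.305374 = 0.103827.
Normalizing constant: 0.34·0.305374 + 0.66·0.0980392 = 0.168533.
P(A | observation) = 0.103827 / 0.168533 = 0.616064.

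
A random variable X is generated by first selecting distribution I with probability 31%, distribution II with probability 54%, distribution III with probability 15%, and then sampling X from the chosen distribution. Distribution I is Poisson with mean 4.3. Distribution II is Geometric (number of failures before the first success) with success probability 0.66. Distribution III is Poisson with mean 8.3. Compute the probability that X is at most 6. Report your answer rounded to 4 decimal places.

Conditional on each component, P(X ≤ 6): I: 0.85579; II: 0.999475; III: 0.278121.
By total probability, P(X ≤ 6) = 0.31·0.85579 + 0.54·0.999475 + 0.15·0.278121 = 0.846729.

0.8467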